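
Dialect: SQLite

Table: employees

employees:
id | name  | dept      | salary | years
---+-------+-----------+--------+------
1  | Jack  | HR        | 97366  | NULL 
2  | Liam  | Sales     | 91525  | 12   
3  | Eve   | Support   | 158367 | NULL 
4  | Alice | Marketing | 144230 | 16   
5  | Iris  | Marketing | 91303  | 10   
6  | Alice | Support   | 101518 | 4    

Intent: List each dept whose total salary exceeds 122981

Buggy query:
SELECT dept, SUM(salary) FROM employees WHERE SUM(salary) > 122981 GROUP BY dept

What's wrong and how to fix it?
Bug: SUM(salary) is an aggregate, but WHERE filters rows before aggregation

Fix: Use HAVING (which filters groups after aggregation) instead of WHERE

Corrected query:
SELECT dept, SUM(salary) FROM employees GROUP BY dept HAVING SUM(salary) > 122981

Result:
dept      | SUM(salary)
----------+------------
Marketing | 235533     
Support   | 259885     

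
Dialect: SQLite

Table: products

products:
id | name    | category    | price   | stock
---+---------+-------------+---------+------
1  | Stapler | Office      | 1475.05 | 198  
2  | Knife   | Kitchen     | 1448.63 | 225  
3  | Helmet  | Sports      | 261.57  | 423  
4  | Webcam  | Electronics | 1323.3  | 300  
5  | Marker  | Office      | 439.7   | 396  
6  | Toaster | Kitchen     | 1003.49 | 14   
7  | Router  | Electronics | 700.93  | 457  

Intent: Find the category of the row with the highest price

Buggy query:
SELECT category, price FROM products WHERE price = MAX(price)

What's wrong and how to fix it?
Bug: MAX(price) is an aggregate and cannot be used directly in WHERE

Fix: Use a subquery: WHERE price = (SELECT MAX(price) FROM products)

Corrected query:
SELECT category, price FROM products WHERE price = (SELECT MAX(price) FROM products)

Result:
category | price  
---------+--------
Office   | 1475.05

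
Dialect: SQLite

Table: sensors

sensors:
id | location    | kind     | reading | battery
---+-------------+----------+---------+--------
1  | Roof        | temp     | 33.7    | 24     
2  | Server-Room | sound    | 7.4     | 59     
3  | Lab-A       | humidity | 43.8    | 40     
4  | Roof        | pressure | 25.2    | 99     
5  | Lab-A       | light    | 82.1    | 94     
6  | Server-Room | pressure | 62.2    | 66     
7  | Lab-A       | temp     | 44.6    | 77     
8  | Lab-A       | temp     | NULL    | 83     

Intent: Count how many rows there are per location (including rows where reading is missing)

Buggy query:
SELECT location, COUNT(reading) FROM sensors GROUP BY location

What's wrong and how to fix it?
Bug: COUNT(column) counts non-NULL values only; rows with NULL reading aren't counted

Fix: Use COUNT(*) to count all rows regardless of NULL

Corrected query:
SELECT location, COUNT(*) FROM sensors GROUP BY location

Result:
location    | COUNT(*)
------------+---------
Lab-A       | 4       
Roof        | 2       
Server-Room | 2       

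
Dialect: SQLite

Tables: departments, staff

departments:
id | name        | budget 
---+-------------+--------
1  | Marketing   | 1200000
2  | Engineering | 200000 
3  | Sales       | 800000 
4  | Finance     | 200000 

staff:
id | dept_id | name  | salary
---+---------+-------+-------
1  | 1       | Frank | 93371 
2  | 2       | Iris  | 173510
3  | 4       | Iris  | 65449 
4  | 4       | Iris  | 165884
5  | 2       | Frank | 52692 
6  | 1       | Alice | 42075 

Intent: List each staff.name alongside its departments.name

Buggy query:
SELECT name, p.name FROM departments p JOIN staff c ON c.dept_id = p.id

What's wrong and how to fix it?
Bug: Both tables have a 'name' column; the unqualified reference is ambiguous

Fix: Qualify the column with its table alias (c.name)

Corrected query:
SELECT c.name, p.name FROM departments p JOIN staff c ON c.dept_id = p.id

Result:
name  | name       
------+------------
Frank | Marketing  
Iris  | Engineering
Iris  | Finance    
Iris  | Finance    
Frank | Engineering
Alice | Marketing  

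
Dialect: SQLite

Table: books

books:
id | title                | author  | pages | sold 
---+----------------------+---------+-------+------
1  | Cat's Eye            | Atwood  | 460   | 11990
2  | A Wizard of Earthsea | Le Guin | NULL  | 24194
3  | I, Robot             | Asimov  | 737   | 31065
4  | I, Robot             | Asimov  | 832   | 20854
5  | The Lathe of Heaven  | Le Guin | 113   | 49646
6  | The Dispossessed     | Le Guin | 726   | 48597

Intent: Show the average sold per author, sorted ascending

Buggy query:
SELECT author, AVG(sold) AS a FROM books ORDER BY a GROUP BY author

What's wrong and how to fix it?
Bug: ORDER BY appears before GROUP BY; SQL clause order requires GROUP BY first

Fix: Reorder: SELECT … FROM … GROUP BY … ORDER BY …

Corrected query:
SELECT author, AVG(sold) AS a FROM books GROUP BY author ORDER BY a

Result:
author  | a           
--------+-------------
Atwood  | 11990       
Asimov  | 25959.5     
Le Guin | 40812.333333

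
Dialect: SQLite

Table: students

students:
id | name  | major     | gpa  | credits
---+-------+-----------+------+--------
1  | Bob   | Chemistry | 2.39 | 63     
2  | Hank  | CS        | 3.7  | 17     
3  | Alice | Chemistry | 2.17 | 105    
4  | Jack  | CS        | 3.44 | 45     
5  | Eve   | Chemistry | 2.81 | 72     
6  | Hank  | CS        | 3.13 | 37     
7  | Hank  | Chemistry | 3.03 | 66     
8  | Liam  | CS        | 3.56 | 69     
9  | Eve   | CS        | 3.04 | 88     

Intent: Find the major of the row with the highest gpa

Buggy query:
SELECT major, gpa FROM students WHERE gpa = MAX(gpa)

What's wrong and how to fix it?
Bug: WHERE is evaluated per row; an aggregate over the whole table isn't defined there

Fix: Wrap MAX in a scalar subquery so WHERE compares against a single value

Corrected query:
SELECT major, gpa FROM students WHERE gpa = (SELECT MAX(gpa) FROM students)

Result:
major | gpa
------+----
CS    | 3.7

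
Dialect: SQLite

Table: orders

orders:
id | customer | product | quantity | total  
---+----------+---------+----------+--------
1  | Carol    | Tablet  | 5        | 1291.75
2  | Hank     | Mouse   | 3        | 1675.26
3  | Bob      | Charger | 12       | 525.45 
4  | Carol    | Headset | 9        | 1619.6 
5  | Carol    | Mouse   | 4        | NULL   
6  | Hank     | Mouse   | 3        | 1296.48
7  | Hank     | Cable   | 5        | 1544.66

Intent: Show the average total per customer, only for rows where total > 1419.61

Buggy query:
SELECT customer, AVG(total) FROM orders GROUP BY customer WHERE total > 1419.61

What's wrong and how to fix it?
Bug: WHERE cannot follow GROUP BY

Fix: Move the WHERE clause before GROUP BY

Corrected query:
SELECT customer, AVG(total) FROM orders WHERE total > 1419.61 GROUP BY customer

Result:
customer | AVG(total)
---------+-----------
Carol    | 1619.6    
Hank     | 1609.96   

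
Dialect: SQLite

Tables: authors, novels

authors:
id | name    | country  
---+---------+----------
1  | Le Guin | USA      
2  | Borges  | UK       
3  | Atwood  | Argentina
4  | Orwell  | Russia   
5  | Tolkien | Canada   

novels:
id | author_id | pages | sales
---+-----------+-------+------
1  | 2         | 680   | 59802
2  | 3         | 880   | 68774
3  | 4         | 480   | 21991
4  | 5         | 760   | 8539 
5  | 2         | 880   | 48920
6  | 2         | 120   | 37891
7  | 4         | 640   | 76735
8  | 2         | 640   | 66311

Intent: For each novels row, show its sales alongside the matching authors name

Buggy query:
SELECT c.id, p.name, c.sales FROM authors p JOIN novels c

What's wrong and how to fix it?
Bug: JOIN with no ON clause produces a cartesian product; every novels row pairs with every authors row

Fix: Add ON c.author_id = p.id to the JOIN

Corrected query:
SELECT c.id, p.name, c.sales FROM authors p JOIN novels c ON c.author_id = p.id

Result:
id | name    | sales
---+---------+------
1  | Borges  | 59802
2  | Atwood  | 68774
3  | Orwell  | 21991
4  | Tolkien | 8539 
5  | Borges  | 48920
6  | Borges  | 37891
7  | Orwell  | 76735
8  | Borges  | 66311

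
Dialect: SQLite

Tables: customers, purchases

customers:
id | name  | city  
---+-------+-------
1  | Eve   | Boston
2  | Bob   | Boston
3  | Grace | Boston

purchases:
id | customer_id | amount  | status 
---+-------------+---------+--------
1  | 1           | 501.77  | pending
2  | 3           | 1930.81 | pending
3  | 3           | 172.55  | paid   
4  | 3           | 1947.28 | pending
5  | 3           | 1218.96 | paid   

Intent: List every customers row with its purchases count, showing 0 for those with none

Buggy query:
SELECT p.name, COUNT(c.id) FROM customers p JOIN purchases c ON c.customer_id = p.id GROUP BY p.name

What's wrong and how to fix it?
Bug: INNER JOIN drops customers rows that have no matching purchases rows

Fix: Switch to LEFT JOIN to retain unmatched parent rows

Corrected query:
SELECT p.name, COUNT(c.id) FROM customers p LEFT JOIN purchases c ON c.customer_id = p.id GROUP BY p.name

Result:
name  | COUNT(c.id)
------+------------
Bob   | 0          
Eve   | 1          
Grace | 4          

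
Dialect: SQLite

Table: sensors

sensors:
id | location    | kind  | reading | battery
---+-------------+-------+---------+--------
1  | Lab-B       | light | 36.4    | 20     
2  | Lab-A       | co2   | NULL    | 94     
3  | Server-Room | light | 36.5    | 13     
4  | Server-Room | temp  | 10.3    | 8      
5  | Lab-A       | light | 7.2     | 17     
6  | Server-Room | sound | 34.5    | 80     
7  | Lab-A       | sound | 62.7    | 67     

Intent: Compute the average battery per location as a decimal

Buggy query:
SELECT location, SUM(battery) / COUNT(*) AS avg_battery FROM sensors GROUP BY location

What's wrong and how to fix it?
Bug: SUM(battery) and COUNT(*) are both integers; the division truncates the fractional part

Fix: Multiply by 1.0 (or CAST to REAL) to force floating-point division

Corrected query:
SELECT location, SUM(battery) * 1.0 / COUNT(*) AS avg_battery FROM sensors GROUP BY location

Result:
location    | avg_battery
------------+------------
Lab-A       | 59.333333  
Lab-B       | 20         
Server-Room | 33.666667  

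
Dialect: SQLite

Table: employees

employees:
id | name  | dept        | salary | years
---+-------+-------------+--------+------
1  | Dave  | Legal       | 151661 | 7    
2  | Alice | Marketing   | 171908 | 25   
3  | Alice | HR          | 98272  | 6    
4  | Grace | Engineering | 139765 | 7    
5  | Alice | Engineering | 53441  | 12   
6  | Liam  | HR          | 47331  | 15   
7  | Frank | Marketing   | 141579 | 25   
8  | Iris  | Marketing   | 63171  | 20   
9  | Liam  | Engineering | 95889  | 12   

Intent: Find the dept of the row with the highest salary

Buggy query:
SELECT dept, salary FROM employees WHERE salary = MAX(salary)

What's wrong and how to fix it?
Bug: MAX(salary) is an aggregate and cannot be used directly in WHERE

Fix: Wrap MAX in a scalar subquery so WHERE compares against a single value

Corrected query:
SELECT dept, salary FROM employees WHERE salary = (SELECT MAX(salary) FROM employees)

Result:
dept      | salary
----------+-------
Marketing | 171908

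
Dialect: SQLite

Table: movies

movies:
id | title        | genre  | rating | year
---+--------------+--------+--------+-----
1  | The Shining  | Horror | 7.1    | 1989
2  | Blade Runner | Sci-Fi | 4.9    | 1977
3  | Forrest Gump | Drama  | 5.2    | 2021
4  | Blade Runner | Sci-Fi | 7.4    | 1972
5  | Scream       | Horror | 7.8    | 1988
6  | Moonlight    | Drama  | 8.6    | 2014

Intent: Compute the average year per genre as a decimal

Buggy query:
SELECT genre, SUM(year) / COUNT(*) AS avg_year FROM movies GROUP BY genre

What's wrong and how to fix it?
Bug: Both operands are integers, so '/' performs integer division and truncates

Fix: Cast one side to REAL so the division keeps the fractional part

Corrected query:
SELECT genre, SUM(year) * 1.0 / COUNT(*) AS avg_year FROM movies GROUP BY genre

Result:
genre  | avg_year
-------+---------
Drama  | 2017.5  
Horror | 1988.5  
Sci-Fi | 1974.5  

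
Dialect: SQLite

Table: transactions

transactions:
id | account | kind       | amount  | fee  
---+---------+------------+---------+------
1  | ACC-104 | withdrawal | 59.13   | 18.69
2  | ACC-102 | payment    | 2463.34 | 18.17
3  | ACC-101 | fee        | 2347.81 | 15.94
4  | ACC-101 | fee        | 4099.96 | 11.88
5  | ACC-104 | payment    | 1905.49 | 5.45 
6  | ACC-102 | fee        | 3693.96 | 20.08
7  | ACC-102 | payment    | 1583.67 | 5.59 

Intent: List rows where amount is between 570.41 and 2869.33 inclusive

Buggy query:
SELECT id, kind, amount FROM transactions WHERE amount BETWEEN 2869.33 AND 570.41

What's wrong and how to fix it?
Bug: BETWEEN expects the lower bound first; with 2869.33 AND 570.41 the range is empty

Fix: Write BETWEEN 570.41 AND 2869.33

Corrected query:
SELECT id, kind, amount FROM transactions WHERE amount BETWEEN 570.41 AND 2869.33

Result:
id | kind    | amount 
---+---------+--------
2  | payment | 2463.34
3  | fee     | 2347.81
5  | payment | 1905.49
7  | payment | 1583.67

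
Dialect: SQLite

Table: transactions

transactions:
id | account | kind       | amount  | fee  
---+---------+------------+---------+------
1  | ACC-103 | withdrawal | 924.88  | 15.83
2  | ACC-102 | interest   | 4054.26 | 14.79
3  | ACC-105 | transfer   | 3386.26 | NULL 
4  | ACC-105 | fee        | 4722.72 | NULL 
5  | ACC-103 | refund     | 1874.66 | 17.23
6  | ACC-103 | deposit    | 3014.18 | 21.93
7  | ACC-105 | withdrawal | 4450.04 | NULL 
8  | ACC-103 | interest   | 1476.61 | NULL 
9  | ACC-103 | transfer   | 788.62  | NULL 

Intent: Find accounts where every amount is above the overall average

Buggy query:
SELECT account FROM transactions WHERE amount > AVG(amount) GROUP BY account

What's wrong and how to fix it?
Bug: WHERE evaluates per row before aggregation, so AVG() is unavailable

Fix: Compute the overall average in a scalar subquery and compare each group's MIN against it in HAVING

Corrected query:
SELECT account FROM transactions GROUP BY account HAVING MIN(amount) > (SELECT AVG(amount) FROM transactions)

Result:
account
-------
ACC-102
ACC-105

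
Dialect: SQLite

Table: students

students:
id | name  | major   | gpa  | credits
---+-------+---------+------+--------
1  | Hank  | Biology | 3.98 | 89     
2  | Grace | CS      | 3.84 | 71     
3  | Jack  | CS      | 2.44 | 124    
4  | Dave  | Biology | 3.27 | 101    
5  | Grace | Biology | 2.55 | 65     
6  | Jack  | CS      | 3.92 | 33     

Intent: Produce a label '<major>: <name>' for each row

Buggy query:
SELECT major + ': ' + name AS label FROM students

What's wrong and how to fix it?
Bug: '+' is numeric addition; on text columns SQLite converts them to 0 instead of concatenating

Fix: Replace + with || to concatenate text

Corrected query:
SELECT major || ': ' || name AS label FROM students

Result:
label         
--------------
Biology: Hank 
CS: Grace     
CS: Jack      
Biology: Dave 
Biology: Grace
CS: Jack      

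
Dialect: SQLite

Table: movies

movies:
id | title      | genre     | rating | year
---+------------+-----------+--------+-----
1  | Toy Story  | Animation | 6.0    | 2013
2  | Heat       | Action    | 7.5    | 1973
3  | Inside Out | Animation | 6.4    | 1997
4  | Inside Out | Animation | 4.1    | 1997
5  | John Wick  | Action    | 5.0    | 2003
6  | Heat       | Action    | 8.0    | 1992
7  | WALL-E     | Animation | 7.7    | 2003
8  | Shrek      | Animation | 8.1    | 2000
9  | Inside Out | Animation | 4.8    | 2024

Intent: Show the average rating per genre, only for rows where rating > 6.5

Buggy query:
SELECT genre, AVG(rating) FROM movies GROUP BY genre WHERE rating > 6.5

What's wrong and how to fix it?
Bug: Row-level WHERE must come before GROUP BY in the clause order

Fix: Place WHERE between FROM and GROUP BY

Corrected query:
SELECT genre, AVG(rating) FROM movies WHERE rating > 6.5 GROUP BY genre

Result:
genre     | AVG(rating)
----------+------------
Action    | 7.75       
Animation | 7.9        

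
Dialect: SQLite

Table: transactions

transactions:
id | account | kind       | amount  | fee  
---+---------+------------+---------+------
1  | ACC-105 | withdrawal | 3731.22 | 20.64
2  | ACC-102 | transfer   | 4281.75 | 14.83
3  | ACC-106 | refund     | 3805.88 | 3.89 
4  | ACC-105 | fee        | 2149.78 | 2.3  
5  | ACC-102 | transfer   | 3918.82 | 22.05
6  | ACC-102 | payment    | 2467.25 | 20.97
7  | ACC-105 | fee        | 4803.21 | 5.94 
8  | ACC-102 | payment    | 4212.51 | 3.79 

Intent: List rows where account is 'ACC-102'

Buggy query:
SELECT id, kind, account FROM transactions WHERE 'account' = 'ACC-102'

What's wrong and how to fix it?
Bug: Single quotes denote string literals in SQL; the column name is being compared as a constant string

Fix: Reference the column as account without single quotes

Corrected query:
SELECT id, kind, account FROM transactions WHERE account = 'ACC-102'

Result:
id | kind     | account
---+----------+--------
2  | transfer | ACC-102
5  | transfer | ACC-102
6  | payment  | ACC-102
8  | payment  | ACC-102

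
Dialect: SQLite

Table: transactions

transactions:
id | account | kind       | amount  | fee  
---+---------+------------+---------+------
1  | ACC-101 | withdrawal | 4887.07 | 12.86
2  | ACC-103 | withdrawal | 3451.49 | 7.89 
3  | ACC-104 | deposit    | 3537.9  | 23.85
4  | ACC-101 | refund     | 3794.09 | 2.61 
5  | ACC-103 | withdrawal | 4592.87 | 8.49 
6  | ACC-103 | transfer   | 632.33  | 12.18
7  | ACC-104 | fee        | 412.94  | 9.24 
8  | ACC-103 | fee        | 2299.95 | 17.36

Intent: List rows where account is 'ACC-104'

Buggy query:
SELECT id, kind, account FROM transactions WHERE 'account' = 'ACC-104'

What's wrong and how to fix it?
Bug: Single quotes denote string literals in SQL; the column name is being compared as a constant string

Fix: Remove the quotes around the column name (or use double quotes for an identifier)

Corrected query:
SELECT id, kind, account FROM transactions WHERE account = 'ACC-104'

Result:
id | kind    | account
---+---------+--------
3  | deposit | ACC-104
7  | fee     | ACC-104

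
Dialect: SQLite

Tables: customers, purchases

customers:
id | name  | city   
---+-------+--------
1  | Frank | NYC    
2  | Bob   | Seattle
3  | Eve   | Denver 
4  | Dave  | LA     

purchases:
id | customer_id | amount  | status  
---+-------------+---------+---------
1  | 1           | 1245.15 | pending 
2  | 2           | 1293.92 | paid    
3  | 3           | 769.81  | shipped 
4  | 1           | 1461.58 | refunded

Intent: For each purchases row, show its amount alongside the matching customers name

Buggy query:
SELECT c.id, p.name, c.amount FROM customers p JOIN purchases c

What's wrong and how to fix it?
Bug: Missing join condition: each purchases row is matched to all customers rows instead of just its own

Fix: Add ON c.customer_id = p.id to the JOIN

Corrected query:
SELECT c.id, p.name, c.amount FROM customers p JOIN purchases c ON c.customer_id = p.id

Result:
id | name  | amount 
---+-------+--------
1  | Frank | 1245.15
2  | Bob   | 1293.92
3  | Eve   | 769.81 
4  | Frank | 1461.58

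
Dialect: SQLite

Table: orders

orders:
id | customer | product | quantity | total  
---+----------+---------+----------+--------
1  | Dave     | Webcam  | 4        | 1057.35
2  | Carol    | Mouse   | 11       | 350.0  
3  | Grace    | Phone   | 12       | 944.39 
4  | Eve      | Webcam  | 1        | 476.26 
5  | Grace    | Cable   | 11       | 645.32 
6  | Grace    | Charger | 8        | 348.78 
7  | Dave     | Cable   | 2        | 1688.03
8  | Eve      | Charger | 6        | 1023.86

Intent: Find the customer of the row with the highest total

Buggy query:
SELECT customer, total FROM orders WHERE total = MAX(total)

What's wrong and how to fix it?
Bug: WHERE is evaluated per row; an aggregate over the whole table isn't defined there

Fix: Use a subquery: WHERE total = (SELECT MAX(total) FROM orders)

Corrected query:
SELECT customer, total FROM orders WHERE total = (SELECT MAX(total) FROM orders)

Result:
customer | total  
---------+--------
Dave     | 1688.03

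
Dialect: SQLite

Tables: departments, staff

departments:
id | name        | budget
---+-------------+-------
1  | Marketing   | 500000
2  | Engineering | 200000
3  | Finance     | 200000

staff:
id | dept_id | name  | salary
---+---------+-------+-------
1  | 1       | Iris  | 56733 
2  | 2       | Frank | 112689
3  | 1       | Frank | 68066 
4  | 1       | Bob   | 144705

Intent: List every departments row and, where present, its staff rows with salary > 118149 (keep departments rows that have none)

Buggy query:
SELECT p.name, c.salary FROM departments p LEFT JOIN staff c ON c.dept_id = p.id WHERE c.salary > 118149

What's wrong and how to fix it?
Bug: A WHERE condition on the right-hand table after LEFT JOIN drops unmatched parents

Fix: Put 'c.salary > 118149' in the JOIN's ON clause instead of WHERE

Corrected query:
SELECT p.name, c.salary FROM departments p LEFT JOIN staff c ON c.dept_id = p.id AND c.salary > 118149

Result:
name        | salary
------------+-------
Marketing   | 144705
Engineering | NULL  
Finance     | NULL  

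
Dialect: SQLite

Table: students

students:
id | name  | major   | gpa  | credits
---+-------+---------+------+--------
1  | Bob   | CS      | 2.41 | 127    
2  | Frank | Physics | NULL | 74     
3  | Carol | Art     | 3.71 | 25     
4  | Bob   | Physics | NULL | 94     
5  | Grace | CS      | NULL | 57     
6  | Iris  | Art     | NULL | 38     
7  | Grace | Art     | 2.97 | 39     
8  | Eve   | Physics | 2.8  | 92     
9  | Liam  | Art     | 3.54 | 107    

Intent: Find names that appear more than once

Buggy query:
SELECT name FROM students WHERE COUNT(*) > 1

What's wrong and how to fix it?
Bug: WHERE can't reference COUNT(*); aggregates are computed after WHERE

Fix: Group first, then use HAVING for the count condition

Corrected query:
SELECT name FROM students GROUP BY name HAVING COUNT(*) > 1

Result:
name 
-----
Bob  
Grace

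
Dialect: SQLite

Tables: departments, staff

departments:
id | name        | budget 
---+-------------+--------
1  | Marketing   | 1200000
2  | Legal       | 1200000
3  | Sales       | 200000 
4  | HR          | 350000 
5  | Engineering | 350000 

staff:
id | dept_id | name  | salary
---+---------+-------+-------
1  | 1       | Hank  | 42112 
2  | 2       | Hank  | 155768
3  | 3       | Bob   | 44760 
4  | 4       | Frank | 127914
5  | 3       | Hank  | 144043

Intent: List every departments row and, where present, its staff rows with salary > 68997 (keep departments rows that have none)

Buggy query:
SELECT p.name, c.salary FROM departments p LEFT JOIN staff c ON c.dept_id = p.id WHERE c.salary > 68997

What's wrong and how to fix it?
Bug: Filtering c.salary in WHERE discards the NULL rows produced by LEFT JOIN, turning it into an inner join

Fix: Move the right-table condition into the ON clause so unmatched parents are kept

Corrected query:
SELECT p.name, c.salary FROM departments p LEFT JOIN staff c ON c.dept_id = p.id AND c.salary > 68997

Result:
name        | salary
------------+-------
Marketing   | NULL  
Legal       | 155768
Sales       | 144043
HR          | 127914
Engineering | NULL  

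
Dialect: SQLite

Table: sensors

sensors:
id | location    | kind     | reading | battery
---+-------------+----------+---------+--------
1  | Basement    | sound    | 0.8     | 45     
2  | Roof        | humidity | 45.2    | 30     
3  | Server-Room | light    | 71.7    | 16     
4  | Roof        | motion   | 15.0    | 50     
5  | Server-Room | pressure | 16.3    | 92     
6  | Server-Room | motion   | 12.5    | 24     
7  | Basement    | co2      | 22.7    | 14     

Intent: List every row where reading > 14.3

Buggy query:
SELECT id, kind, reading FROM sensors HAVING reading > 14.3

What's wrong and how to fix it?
Bug: This is a non-aggregate query (no GROUP BY, no aggregates), so in SQLite the HAVING clause is invalid here; a row-level condition belongs in WHERE

Fix: Use WHERE for row-level filtering

Corrected query:
SELECT id, kind, reading FROM sensors WHERE reading > 14.3

Result:
id | kind     | reading
---+----------+--------
2  | humidity | 45.2   
3  | light    | 71.7   
4  | motion   | 15     
5  | pressure | 16.3   
7  | co2      | 22.7   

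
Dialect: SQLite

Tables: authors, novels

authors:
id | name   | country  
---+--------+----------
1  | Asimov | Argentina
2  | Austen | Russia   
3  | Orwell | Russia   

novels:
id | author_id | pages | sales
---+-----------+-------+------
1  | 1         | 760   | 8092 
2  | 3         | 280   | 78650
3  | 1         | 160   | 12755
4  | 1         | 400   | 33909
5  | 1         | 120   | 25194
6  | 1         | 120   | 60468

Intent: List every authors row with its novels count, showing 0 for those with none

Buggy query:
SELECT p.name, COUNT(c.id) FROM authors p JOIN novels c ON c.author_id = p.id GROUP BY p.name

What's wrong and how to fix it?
Bug: An inner join excludes parents with zero children

Fix: Use LEFT JOIN so parents without children still appear (COUNT(c.id) gives 0)

Corrected query:
SELECT p.name, COUNT(c.id) FROM authors p LEFT JOIN novels c ON c.author_id = p.id GROUP BY p.name

Result:
name   | COUNT(c.id)
-------+------------
Asimov | 5          
Austen | 0          
Orwell | 1          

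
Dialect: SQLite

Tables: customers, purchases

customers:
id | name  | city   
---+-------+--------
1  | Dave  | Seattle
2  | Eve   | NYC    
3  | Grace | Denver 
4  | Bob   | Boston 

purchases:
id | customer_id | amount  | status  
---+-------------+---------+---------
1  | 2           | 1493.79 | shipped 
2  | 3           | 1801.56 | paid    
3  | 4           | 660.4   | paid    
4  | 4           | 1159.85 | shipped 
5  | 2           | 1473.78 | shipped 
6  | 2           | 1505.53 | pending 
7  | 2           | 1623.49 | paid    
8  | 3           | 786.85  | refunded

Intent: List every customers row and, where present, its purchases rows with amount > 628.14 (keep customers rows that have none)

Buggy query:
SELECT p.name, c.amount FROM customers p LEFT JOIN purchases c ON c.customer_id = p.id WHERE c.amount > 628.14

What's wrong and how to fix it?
Bug: Filtering c.amount in WHERE discards the NULL rows produced by LEFT JOIN, turning it into an inner join

Fix: Move the right-table condition into the ON clause so unmatched parents are kept

Corrected query:
SELECT p.name, c.amount FROM customers p LEFT JOIN purchases c ON c.customer_id = p.id AND c.amount > 628.14

Result:
name  | amount 
------+--------
Dave  | NULL   
Eve   | 1473.78
Eve   | 1493.79
Eve   | 1505.53
Eve   | 1623.49
Grace | 786.85 
Grace | 1801.56
Bob   | 660.4  
Bob   | 1159.85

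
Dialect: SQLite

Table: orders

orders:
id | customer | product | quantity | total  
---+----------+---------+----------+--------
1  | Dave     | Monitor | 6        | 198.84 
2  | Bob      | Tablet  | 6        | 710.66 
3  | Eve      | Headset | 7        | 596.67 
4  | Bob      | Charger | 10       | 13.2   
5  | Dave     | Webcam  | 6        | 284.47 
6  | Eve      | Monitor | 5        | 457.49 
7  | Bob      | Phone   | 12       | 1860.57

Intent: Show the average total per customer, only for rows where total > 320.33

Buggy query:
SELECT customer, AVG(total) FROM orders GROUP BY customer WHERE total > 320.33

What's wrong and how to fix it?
Bug: Row-level WHERE must come before GROUP BY in the clause order

Fix: Place WHERE between FROM and GROUP BY

Corrected query:
SELECT customer, AVG(total) FROM orders WHERE total > 320.33 GROUP BY customer

Result:
customer | AVG(total)
---------+-----------
Bob      | 1285.615  
Eve      | 527.08    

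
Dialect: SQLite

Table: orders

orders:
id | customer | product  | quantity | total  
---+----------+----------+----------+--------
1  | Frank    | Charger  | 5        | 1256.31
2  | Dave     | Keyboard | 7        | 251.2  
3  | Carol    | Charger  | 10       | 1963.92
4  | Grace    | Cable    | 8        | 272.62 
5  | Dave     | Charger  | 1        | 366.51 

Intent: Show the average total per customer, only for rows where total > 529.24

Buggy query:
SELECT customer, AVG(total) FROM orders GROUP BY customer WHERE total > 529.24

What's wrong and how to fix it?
Bug: Row-level WHERE must come before GROUP BY in the clause order

Fix: Place WHERE between FROM and GROUP BY

Corrected query:
SELECT customer, AVG(total) FROM orders WHERE total > 529.24 GROUP BY customer

Result:
customer | AVG(total)
---------+-----------
Carol    | 1963.92   
Frank    | 1256.31   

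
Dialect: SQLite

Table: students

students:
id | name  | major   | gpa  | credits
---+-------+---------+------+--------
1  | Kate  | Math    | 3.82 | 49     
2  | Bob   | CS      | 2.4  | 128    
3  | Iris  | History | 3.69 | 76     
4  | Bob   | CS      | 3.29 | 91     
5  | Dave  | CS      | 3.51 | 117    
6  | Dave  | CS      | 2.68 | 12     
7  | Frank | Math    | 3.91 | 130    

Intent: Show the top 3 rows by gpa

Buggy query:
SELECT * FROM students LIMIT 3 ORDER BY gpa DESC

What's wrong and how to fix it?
Bug: ORDER BY cannot follow LIMIT; LIMIT is the final clause

Fix: Sort with ORDER BY, then apply LIMIT

Corrected query:
SELECT * FROM students ORDER BY gpa DESC LIMIT 3

Result:
id | name  | major   | gpa  | credits
---+-------+---------+------+--------
7  | Frank | Math    | 3.91 | 130    
1  | Kate  | Math    | 3.82 | 49     
3  | Iris  | History | 3.69 | 76     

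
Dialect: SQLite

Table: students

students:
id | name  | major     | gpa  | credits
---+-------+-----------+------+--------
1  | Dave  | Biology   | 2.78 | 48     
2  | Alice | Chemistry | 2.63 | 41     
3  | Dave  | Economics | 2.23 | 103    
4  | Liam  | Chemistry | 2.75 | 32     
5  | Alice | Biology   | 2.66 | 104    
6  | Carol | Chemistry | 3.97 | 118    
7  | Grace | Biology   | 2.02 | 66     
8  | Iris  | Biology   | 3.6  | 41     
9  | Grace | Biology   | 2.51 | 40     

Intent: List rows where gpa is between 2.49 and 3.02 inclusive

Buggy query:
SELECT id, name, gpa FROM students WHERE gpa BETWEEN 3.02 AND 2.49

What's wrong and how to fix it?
Bug: The bounds are reversed; BETWEEN a AND b requires a <= b to match anything

Fix: Write BETWEEN 2.49 AND 3.02

Corrected query:
SELECT id, name, gpa FROM students WHERE gpa BETWEEN 2.49 AND 3.02

Result:
id | name  | gpa 
---+-------+-----
1  | Dave  | 2.78
2  | Alice | 2.63
4  | Liam  | 2.75
5  | Alice | 2.66
9  | Grace | 2.51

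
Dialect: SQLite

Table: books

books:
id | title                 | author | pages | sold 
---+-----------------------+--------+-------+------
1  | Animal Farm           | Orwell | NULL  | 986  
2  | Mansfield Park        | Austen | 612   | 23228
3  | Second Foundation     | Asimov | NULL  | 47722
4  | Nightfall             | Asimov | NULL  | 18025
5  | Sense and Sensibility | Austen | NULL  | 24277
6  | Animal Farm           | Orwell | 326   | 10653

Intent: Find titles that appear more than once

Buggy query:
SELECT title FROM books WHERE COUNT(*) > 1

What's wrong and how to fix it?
Bug: WHERE can't reference COUNT(*); aggregates are computed after WHERE

Fix: Group first, then use HAVING for the count condition

Corrected query:
SELECT title FROM books GROUP BY title HAVING COUNT(*) > 1

Result:
title      
-----------
Animal Farm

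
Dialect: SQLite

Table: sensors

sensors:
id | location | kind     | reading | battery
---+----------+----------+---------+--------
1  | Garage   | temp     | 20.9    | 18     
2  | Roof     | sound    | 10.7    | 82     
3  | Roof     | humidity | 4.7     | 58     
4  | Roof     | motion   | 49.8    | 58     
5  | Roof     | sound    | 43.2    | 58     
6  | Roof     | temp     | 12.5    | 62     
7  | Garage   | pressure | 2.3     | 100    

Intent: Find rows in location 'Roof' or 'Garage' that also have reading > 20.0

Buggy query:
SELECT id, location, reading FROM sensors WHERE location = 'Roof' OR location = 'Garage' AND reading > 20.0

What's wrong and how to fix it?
Bug: Without parentheses, AND is evaluated before OR, so the reading filter only applies to the 'Garage' branch

Fix: Group the OR with parentheses (or use IN), then AND the threshold

Corrected query:
SELECT id, location, reading FROM sensors WHERE (location = 'Roof' OR location = 'Garage') AND reading > 20.0

Result:
id | location | reading
---+----------+--------
1  | Garage   | 20.9   
4  | Roof     | 49.8   
5  | Roof     | 43.2   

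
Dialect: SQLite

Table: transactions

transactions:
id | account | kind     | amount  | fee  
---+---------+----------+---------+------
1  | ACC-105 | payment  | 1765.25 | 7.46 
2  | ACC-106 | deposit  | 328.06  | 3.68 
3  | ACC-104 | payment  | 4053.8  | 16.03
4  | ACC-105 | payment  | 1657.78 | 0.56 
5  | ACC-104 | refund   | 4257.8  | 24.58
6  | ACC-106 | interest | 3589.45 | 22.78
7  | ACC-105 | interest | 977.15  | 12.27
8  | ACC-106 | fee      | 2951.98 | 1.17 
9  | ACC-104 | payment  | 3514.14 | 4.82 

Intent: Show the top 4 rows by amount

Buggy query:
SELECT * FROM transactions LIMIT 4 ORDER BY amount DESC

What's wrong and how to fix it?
Bug: ORDER BY cannot follow LIMIT; LIMIT is the final clause

Fix: Sort with ORDER BY, then apply LIMIT

Corrected query:
SELECT * FROM transactions ORDER BY amount DESC LIMIT 4

Result:
id | account | kind     | amount  | fee  
---+---------+----------+---------+------
5  | ACC-104 | refund   | 4257.8  | 24.58
3  | ACC-104 | payment  | 4053.8  | 16.03
6  | ACC-106 | interest | 3589.45 | 22.78
9  | ACC-104 | payment  | 3514.14 | 4.82 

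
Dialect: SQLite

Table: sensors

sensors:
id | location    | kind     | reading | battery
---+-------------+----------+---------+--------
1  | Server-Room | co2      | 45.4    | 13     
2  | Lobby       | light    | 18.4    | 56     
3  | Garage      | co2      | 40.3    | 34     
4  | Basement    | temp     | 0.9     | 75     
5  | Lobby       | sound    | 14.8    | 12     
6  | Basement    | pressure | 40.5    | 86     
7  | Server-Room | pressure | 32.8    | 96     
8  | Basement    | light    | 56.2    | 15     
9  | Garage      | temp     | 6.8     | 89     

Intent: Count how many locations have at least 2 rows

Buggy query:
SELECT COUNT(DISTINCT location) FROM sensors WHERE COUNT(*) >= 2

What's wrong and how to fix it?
Bug: COUNT(*) cannot appear in WHERE; the per-group count doesn't exist yet

Fix: Use a subquery that GROUPs and filters with HAVING, then count its rows

Corrected query:
SELECT COUNT(*) FROM (SELECT location FROM sensors GROUP BY location HAVING COUNT(*) >= 2)

Result:
COUNT(*)
--------
4       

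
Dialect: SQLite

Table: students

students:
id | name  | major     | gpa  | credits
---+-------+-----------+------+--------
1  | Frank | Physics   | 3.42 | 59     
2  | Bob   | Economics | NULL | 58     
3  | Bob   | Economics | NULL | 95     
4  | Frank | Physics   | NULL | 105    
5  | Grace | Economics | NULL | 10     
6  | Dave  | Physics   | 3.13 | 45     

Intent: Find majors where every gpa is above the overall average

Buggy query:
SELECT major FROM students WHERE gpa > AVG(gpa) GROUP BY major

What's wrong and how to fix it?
Bug: AVG() is an aggregate; it can't sit directly in WHERE

Fix: Use a subquery for AVG and a HAVING MIN(...) filter so the condition holds for every row in the group

Corrected query:
SELECT major FROM students GROUP BY major HAVING MIN(gpa) > (SELECT AVG(gpa) FROM students)

Result:
(no rows)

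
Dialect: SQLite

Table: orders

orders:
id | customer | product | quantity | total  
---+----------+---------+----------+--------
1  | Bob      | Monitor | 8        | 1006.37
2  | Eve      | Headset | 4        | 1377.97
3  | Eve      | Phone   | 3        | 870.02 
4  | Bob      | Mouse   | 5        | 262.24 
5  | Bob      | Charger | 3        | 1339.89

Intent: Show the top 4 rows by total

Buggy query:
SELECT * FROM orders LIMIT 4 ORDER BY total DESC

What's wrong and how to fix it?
Bug: LIMIT must come after ORDER BY

Fix: Sort with ORDER BY, then apply LIMIT

Corrected query:
SELECT * FROM orders ORDER BY total DESC LIMIT 4

Result:
id | customer | product | quantity | total  
---+----------+---------+----------+--------
2  | Eve      | Headset | 4        | 1377.97
5  | Bob      | Charger | 3        | 1339.89
1  | Bob      | Monitor | 8        | 1006.37
3  | Eve      | Phone   | 3        | 870.02 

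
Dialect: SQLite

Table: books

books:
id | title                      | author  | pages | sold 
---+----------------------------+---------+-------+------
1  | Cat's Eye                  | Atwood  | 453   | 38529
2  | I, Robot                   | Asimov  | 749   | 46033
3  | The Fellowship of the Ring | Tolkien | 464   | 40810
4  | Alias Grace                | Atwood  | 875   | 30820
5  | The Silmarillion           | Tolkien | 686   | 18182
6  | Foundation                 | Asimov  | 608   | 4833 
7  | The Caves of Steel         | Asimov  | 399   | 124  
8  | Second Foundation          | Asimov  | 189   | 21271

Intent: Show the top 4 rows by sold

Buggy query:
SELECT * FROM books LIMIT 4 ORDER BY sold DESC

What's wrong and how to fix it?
Bug: ORDER BY cannot follow LIMIT; LIMIT is the final clause

Fix: Swap the clauses: ORDER BY first, then LIMIT

Corrected query:
SELECT * FROM books ORDER BY sold DESC LIMIT 4

Result:
id | title                      | author  | pages | sold 
---+----------------------------+---------+-------+------
2  | I, Robot                   | Asimov  | 749   | 46033
3  | The Fellowship of the Ring | Tolkien | 464   | 40810
1  | Cat's Eye                  | Atwood  | 453   | 38529
4  | Alias Grace                | Atwood  | 875   | 30820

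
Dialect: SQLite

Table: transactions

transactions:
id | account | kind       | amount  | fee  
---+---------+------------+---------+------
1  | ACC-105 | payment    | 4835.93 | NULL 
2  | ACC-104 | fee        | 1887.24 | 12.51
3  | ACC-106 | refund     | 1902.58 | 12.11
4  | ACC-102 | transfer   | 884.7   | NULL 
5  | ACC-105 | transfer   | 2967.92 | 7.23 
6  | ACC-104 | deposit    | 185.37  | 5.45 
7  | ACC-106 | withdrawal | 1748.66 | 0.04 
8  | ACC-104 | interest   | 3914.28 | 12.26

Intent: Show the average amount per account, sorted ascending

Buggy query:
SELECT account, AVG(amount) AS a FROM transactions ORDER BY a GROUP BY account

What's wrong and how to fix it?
Bug: ORDER BY appears before GROUP BY; SQL clause order requires GROUP BY first

Fix: Move ORDER BY to the end, after GROUP BY

Corrected query:
SELECT account, AVG(amount) AS a FROM transactions GROUP BY account ORDER BY a

Result:
account | a       
--------+---------
ACC-102 | 884.7   
ACC-106 | 1825.62 
ACC-104 | 1995.63 
ACC-105 | 3901.925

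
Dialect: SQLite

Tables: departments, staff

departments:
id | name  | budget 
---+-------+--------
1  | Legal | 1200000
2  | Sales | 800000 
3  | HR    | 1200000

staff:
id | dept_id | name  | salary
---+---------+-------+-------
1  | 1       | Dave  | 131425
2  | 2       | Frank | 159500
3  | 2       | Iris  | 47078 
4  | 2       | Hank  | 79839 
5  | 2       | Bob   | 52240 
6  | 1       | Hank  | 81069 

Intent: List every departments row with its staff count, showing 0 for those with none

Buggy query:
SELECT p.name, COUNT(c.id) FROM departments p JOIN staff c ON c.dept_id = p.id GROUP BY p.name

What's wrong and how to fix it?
Bug: INNER JOIN drops departments rows that have no matching staff rows

Fix: Use LEFT JOIN so parents without children still appear (COUNT(c.id) gives 0)

Corrected query:
SELECT p.name, COUNT(c.id) FROM departments p LEFT JOIN staff c ON c.dept_id = p.id GROUP BY p.name

Result:
name  | COUNT(c.id)
------+------------
HR    | 0          
Legal | 2          
Sales | 4          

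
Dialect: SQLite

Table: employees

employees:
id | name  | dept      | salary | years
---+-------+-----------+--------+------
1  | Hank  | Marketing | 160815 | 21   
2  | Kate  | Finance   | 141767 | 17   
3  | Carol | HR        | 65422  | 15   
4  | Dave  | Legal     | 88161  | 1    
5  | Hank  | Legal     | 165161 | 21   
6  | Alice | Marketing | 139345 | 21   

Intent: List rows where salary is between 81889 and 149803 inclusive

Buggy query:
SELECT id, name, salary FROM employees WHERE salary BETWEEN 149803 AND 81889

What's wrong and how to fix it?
Bug: The bounds are reversed; BETWEEN a AND b requires a <= b to match anything

Fix: Swap the bounds so the smaller value comes first

Corrected query:
SELECT id, name, salary FROM employees WHERE salary BETWEEN 81889 AND 149803

Result:
id | name  | salary
---+-------+-------
2  | Kate  | 141767
4  | Dave  | 88161 
6  | Alice | 139345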